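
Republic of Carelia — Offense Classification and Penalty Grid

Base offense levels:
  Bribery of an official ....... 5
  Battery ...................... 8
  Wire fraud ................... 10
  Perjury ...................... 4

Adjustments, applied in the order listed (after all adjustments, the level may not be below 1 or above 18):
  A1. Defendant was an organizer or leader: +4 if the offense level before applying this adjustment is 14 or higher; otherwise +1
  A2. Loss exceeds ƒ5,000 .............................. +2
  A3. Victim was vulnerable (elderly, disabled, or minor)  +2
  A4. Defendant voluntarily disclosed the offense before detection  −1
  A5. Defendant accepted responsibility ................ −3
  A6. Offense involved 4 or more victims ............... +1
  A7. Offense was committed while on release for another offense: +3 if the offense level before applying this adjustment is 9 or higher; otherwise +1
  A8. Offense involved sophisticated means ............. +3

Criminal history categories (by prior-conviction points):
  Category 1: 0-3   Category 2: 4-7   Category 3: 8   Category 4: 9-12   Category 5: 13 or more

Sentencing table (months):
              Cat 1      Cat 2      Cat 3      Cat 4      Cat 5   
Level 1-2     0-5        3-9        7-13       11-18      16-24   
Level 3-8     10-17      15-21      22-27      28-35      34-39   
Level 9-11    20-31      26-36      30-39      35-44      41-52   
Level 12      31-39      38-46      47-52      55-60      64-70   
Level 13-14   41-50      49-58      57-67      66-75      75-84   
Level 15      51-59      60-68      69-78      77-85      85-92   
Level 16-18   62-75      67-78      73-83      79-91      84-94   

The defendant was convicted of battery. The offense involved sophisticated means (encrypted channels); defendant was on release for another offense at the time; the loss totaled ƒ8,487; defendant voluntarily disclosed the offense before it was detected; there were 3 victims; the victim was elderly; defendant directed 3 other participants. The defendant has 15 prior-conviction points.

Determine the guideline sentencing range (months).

84-94 months

Base offense level for battery: 8.
A1 applies (level before this adjustment is 8 < 14, so +1): 8 + 1 = 9.
A2 applies: 9 + 2 = 11.
A3 applies: 11 + 2 = 13.
A4 applies: 13 − 1 = 12.
A7 applies (level before this adjustment is 12 ≥ 9, so +3): 12 + 3 = 15.
A8 applies: 15 + 3 = 18.
Final offense level: 18.
Criminal history: 15 prior points → Category 5 (13+).
Level 18 falls in the 16-18 band.
Grid: Level 16-18 × Category 5 = 84-94 months.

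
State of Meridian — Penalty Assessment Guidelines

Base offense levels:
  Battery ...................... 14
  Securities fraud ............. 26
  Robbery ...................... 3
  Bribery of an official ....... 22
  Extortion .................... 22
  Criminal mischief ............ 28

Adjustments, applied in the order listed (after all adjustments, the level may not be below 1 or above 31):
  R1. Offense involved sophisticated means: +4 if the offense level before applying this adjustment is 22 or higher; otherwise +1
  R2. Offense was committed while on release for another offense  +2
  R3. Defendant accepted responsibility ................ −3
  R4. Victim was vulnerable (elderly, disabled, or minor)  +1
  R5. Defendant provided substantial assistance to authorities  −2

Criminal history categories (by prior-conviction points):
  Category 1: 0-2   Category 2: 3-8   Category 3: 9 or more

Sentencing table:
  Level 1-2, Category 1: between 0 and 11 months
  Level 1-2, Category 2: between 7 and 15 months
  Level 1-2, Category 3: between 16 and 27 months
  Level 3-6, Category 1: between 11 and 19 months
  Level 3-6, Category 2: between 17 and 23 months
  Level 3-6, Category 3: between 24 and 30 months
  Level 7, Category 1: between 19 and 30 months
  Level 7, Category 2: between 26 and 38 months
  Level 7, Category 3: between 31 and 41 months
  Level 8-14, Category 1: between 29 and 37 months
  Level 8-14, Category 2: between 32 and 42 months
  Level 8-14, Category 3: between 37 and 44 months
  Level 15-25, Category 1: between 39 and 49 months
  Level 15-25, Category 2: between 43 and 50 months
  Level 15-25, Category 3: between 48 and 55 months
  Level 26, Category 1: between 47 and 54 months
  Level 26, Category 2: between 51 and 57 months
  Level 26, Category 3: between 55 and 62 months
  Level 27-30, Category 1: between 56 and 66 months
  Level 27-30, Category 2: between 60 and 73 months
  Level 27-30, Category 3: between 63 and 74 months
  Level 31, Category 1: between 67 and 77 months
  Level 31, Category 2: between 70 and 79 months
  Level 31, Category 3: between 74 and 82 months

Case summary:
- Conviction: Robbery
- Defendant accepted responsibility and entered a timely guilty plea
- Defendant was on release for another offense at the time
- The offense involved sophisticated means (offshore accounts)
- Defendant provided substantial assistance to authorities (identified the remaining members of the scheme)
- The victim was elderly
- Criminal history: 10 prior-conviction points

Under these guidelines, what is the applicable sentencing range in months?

16-27 months

Base offense level for robbery: 3.
R1 applies (level before this adjustment is 3 < 22, so +1): 3 + 1 = 4.
R2 applies: 4 + 2 = 6.
R3 applies: 6 − 3 = 3.
R4 applies: 3 + 1 = 4.
R5 applies: 4 − 2 = 2.
Final offense level: 2.
Criminal history: 10 prior points → Category 3 (9+).
Level 2 falls in the 1-2 band.
Grid: Level 1-2 × Category 3 = 16-27 months.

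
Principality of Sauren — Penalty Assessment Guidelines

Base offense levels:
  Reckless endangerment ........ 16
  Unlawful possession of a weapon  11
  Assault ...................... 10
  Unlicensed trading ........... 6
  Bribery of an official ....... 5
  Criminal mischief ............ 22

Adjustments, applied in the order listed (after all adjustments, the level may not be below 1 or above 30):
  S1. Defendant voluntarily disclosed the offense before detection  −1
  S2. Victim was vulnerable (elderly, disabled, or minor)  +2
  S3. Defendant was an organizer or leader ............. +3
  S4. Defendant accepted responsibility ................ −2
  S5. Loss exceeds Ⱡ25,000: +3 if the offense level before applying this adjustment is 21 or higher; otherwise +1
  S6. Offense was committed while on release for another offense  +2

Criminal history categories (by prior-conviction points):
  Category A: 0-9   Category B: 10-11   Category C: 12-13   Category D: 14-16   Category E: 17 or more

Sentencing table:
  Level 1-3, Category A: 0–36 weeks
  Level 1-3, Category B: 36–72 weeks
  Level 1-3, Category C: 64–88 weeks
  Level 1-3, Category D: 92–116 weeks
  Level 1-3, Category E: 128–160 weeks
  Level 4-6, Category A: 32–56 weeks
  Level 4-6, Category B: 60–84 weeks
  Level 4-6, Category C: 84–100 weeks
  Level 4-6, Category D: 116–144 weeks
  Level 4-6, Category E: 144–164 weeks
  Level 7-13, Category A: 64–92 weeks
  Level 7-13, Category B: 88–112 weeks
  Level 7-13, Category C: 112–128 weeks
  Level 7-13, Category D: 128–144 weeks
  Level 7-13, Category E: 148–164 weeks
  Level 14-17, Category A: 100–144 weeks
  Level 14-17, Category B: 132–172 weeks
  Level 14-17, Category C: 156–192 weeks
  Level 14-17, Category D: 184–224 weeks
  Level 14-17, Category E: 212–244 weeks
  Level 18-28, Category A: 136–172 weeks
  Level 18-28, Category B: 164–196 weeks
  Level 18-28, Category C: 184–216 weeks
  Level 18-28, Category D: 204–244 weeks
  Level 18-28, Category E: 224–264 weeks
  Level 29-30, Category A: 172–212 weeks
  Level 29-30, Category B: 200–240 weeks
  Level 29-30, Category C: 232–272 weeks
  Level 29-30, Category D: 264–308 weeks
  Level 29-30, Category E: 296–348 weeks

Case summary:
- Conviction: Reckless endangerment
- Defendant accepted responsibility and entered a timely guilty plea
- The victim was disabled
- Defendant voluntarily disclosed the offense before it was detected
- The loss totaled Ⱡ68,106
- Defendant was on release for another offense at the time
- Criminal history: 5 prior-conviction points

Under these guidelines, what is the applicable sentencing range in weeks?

Base offense level for reckless endangerment: 16.
S1 applies: 16 − 1 = 15.
S2 applies: 15 + 2 = 17.
S3 does not apply.
S4 applies: 17 − 2 = 15.
S5 applies (level before this adjustment is 15 < 21, so +1): 15 + 1 = 16.
S6 applies: 16 + 2 = 18.
Final offense level: 18.
Criminal history: 5 prior points → Category A (0-9).
Level 18 falls in the 18-28 band.
Grid: Level 18-28 × Category A = 136-172 weeks.

136-172 weeks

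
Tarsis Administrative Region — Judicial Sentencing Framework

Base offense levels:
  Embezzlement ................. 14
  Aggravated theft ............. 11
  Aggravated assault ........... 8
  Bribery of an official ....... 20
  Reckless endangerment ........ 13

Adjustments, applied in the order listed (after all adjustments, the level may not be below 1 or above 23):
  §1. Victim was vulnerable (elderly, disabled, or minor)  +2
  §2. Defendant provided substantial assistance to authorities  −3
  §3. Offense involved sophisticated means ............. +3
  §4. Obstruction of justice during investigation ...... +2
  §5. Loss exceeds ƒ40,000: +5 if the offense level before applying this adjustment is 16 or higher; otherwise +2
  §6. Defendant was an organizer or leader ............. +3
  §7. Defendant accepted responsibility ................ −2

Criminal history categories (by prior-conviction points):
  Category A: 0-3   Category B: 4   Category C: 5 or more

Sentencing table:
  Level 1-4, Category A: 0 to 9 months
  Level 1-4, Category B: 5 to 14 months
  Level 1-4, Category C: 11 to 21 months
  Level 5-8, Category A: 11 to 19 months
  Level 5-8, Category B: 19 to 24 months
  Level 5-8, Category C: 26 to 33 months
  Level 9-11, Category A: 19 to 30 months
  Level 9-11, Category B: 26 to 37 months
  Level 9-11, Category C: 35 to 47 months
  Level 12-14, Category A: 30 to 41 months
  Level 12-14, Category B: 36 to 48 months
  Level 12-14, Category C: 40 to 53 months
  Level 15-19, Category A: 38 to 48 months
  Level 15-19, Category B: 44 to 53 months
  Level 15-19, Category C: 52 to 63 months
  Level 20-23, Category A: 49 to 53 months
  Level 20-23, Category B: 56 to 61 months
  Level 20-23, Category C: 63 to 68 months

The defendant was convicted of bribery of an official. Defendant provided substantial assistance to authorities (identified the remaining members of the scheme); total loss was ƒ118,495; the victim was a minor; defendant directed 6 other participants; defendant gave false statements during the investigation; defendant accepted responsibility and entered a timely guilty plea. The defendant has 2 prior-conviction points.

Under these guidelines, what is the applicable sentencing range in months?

Base offense level for bribery of an official: 20.
§1 applies: 20 + 2 = 22.
§2 applies: 22 − 3 = 19.
§3 does not apply.
§4 applies: 19 + 2 = 21.
§5 applies (level before this adjustment is 21 ≥ 16, so +5): 21 + 5 = 26.
§6 applies: 26 + 3 = 29.
§7 applies: 29 − 2 = 27.
Level 27 exceeds the maximum of 23; capped at 23.
Final offense level: 23.
Criminal history: 2 prior points → Category A (0-3).
Level 23 falls in the 20-23 band.
Grid: Level 20-23 × Category A = 49-53 months.

49-53 months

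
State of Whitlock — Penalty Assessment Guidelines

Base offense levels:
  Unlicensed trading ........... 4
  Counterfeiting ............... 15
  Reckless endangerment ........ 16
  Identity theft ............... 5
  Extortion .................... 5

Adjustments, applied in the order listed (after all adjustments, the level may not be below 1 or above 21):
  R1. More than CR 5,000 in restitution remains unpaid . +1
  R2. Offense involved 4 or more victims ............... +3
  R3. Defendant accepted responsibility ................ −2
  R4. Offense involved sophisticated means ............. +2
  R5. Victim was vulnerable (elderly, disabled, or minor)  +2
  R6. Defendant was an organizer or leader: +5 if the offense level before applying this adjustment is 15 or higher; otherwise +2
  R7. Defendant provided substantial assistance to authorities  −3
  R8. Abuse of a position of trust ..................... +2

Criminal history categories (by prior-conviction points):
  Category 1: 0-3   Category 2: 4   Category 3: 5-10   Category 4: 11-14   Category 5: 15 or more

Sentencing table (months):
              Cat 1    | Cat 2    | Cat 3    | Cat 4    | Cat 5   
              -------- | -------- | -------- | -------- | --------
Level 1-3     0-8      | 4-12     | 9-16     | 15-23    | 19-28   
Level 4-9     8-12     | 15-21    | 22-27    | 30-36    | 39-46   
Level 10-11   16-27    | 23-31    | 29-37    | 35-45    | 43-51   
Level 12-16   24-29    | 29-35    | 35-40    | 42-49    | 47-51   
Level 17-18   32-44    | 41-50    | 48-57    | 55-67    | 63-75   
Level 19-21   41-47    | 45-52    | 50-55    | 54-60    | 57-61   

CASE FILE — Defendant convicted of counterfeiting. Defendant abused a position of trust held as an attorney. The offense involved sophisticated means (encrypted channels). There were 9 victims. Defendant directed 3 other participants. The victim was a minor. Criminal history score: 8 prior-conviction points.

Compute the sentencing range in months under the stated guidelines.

Base offense level for counterfeiting: 15.
R2 applies: 15 + 3 = 18.
R3 does not apply.
R4 applies: 18 + 2 = 20.
R5 applies: 20 + 2 = 22.
R6 applies (level before this adjustment is 22 ≥ 15, so +5): 22 + 5 = 27.
R8 applies: 27 + 2 = 29.
Level 29 exceeds the maximum of 21; capped at 21.
Final offense level: 21.
Criminal history: 8 prior points → Category 3 (5-10).
Level 21 falls in the 19-21 band.
Grid: Level 19-21 × Category 3 = 50-55 months.

50-55 months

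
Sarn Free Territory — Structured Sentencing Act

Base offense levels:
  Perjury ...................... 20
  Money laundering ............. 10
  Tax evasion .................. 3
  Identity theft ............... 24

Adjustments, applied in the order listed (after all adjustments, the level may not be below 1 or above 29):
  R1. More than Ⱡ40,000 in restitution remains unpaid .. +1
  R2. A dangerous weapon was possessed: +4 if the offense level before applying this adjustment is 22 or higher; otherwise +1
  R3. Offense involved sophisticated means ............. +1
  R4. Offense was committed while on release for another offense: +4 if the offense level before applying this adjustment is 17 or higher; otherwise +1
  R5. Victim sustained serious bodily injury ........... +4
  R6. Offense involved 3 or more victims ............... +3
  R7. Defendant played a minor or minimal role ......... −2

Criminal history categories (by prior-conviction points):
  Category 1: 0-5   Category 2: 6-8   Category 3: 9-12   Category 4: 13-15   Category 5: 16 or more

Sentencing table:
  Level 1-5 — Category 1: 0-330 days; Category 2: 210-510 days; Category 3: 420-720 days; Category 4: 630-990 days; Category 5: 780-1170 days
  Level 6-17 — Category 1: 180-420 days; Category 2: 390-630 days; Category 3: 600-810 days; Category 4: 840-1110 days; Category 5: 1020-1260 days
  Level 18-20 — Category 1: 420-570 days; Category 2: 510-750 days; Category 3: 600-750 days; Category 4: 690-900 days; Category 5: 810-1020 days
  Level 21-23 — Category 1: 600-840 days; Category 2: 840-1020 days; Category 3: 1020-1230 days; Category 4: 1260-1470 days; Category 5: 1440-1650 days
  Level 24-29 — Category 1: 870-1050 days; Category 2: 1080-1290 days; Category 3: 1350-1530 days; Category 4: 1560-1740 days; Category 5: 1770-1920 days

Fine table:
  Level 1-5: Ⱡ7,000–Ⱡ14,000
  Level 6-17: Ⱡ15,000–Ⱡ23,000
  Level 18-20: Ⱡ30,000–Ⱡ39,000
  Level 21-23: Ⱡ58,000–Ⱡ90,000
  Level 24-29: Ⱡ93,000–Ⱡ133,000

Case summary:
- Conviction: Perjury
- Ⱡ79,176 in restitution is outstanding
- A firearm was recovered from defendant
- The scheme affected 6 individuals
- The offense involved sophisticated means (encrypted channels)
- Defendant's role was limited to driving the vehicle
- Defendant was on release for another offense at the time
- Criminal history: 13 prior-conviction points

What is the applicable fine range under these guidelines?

Base offense level for perjury: 20.
R1 applies: 20 + 1 = 21.
R2 applies (level before this adjustment is 21 < 22, so +1): 21 + 1 = 22.
R3 applies: 22 + 1 = 23.
R4 applies (level before this adjustment is 23 ≥ 17, so +4): 23 + 4 = 27.
R5 does not apply.
R6 applies: 27 + 3 = 30.
R7 applies: 30 − 2 = 28.
Final offense level: 28.
Level 28 falls in the 24-29 band.
Fine table: Level 24-29 → Ⱡ93,000–Ⱡ133,000.

Ⱡ93,000–Ⱡ133,000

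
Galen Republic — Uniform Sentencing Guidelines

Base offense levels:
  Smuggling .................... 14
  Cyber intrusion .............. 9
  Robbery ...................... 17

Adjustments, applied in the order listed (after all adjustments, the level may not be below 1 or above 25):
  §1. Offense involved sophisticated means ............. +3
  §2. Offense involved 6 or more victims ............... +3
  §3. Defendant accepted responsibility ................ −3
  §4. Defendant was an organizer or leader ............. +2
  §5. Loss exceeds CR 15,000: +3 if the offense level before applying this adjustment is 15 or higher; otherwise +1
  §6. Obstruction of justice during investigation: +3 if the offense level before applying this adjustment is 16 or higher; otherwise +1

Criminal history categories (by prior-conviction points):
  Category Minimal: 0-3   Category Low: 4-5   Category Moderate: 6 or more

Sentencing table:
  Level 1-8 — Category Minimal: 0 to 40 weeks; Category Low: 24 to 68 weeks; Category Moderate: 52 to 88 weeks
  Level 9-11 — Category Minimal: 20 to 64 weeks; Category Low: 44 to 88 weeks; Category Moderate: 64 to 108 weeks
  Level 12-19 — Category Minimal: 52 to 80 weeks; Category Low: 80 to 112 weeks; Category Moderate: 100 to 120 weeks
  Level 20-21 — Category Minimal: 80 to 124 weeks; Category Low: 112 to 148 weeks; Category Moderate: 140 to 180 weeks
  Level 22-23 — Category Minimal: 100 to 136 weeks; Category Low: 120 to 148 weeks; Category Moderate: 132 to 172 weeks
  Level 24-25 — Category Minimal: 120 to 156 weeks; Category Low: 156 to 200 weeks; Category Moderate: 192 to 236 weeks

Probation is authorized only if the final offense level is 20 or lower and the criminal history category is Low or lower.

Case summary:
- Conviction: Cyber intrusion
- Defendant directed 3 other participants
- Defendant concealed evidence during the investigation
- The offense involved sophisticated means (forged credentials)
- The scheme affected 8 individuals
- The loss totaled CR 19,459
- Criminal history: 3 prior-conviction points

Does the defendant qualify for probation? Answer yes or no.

No

Base offense level for cyber intrusion: 9.
§1 applies: 9 + 3 = 12.
§2 applies: 12 + 3 = 15.
§3 does not apply.
§4 applies: 15 + 2 = 17.
§5 applies (level before this adjustment is 17 ≥ 15, so +3): 17 + 3 = 20.
§6 applies (level before this adjustment is 20 ≥ 16, so +3): 20 + 3 = 23.
Final offense level: 23.
Criminal history: 3 prior points → Category Minimal (0-3).
Level 23 falls in the 22-23 band.
Grid: Level 22-23 × Category Minimal = 100-136 weeks.
Probation check: level 23 > 20 and category Minimal ≤ Low → not eligible.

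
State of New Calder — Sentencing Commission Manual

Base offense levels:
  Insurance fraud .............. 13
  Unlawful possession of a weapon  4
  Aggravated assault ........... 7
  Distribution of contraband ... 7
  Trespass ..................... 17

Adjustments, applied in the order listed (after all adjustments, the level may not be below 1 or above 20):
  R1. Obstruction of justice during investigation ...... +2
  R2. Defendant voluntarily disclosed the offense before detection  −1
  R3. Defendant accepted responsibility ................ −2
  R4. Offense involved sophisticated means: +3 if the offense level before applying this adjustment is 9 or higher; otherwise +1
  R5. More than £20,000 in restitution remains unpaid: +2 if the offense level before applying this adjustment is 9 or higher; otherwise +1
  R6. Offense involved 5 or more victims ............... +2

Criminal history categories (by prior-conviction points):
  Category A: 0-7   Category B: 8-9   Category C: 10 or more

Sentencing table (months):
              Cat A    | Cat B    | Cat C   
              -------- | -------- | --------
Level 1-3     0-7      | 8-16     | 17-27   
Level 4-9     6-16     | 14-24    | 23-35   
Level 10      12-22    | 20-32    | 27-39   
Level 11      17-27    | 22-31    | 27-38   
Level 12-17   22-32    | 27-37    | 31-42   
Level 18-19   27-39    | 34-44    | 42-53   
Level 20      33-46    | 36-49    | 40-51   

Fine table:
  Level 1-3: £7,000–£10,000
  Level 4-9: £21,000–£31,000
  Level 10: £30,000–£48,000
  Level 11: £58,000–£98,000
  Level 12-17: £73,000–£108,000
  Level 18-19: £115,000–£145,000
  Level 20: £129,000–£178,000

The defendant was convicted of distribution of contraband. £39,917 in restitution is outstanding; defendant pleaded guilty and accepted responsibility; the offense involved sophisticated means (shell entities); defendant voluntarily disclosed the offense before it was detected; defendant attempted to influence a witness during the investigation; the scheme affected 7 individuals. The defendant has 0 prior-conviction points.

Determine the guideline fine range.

Base offense level for distribution of contraband: 7.
R1 applies: 7 + 2 = 9.
R2 applies: 9 − 1 = 8.
R3 applies: 8 − 2 = 6.
R4 applies (level before this adjustment is 6 < 9, so +1): 6 + 1 = 7.
R5 applies (level before this adjustment is 7 < 9, so +1): 7 + 1 = 8.
R6 applies: 8 + 2 = 10.
Final offense level: 10.
Level 10 falls in the 10 band.
Fine table: Level 10 → £30,000–£48,000.

£30,000–£48,000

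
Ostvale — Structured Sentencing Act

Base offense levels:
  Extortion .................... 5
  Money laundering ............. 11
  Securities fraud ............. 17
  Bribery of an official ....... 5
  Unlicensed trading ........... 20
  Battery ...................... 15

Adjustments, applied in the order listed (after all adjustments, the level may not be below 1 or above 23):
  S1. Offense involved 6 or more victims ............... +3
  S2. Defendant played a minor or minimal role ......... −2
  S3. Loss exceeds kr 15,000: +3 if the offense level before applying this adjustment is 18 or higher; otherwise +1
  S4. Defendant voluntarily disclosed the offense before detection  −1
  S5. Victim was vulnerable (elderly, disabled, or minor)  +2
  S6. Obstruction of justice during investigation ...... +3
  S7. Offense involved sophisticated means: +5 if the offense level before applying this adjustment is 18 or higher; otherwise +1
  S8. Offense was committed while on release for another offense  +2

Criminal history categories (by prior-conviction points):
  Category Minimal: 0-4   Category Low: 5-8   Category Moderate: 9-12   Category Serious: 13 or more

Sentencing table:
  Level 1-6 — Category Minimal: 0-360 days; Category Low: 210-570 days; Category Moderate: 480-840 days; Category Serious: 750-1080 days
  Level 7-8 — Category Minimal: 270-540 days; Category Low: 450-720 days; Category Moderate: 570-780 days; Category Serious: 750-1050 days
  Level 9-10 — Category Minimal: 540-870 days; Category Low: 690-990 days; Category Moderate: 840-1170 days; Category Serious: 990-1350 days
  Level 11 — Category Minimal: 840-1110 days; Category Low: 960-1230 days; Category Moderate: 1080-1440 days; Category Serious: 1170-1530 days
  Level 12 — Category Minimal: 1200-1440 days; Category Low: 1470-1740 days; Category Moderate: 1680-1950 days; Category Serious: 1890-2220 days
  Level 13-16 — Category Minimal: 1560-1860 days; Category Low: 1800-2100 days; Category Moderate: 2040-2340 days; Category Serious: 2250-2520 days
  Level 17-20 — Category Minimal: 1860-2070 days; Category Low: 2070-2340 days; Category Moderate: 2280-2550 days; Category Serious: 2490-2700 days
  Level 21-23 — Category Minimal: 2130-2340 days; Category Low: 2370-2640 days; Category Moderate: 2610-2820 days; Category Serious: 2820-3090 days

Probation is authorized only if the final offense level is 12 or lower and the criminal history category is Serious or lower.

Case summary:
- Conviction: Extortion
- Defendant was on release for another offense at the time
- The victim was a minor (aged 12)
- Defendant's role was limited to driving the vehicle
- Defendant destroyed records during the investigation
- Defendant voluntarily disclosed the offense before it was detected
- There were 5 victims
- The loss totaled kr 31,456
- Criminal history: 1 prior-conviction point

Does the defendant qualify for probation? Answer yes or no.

Yes

Base offense level for extortion: 5.
S2 applies: 5 − 2 = 3.
S3 applies (level before this adjustment is 3 < 18, so +1): 3 + 1 = 4.
S4 applies: 4 − 1 = 3.
S5 applies: 3 + 2 = 5.
S6 applies: 5 + 3 = 8.
S8 applies: 8 + 2 = 10.
Final offense level: 10.
Criminal history: 1 prior point → Category Minimal (0-4).
Level 10 falls in the 9-10 band.
Grid: Level 9-10 × Category Minimal = 540-870 days.
Probation check: level 10 ≤ 12 and category Minimal ≤ Serious → eligible.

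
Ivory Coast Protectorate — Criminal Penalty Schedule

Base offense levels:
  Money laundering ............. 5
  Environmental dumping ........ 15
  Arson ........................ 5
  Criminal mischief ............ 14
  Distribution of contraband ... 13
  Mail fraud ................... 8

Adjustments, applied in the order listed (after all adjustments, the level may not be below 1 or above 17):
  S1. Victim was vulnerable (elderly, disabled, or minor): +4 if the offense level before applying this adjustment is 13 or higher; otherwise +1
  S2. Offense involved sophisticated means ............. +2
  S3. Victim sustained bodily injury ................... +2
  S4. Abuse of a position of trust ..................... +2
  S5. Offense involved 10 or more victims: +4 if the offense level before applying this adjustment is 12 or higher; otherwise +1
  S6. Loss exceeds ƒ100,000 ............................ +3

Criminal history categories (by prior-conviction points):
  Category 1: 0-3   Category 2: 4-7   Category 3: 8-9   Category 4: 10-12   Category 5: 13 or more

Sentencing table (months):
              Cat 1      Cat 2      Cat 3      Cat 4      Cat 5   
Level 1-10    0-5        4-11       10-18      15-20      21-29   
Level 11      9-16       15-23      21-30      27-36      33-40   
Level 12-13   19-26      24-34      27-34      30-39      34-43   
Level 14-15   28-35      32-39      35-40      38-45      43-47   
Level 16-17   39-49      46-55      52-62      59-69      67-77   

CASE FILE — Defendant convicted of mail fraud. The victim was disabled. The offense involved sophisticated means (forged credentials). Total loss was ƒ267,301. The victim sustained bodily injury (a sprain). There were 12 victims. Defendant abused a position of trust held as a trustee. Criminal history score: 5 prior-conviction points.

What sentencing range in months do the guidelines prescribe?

46-55 months

Base offense level for mail fraud: 8.
S1 applies (level before this adjustment is 8 < 13, so +1): 8 + 1 = 9.
S2 applies: 9 + 2 = 11.
S3 applies: 11 + 2 = 13.
S4 applies: 13 + 2 = 15.
S5 applies (level before this adjustment is 15 ≥ 12, so +4): 15 + 4 = 19.
S6 applies: 19 + 3 = 22.
Level 22 exceeds the maximum of 17; capped at 17.
Final offense level: 17.
Criminal history: 5 prior points → Category 2 (4-7).
Level 17 falls in the 16-17 band.
Grid: Level 16-17 × Category 2 = 46-55 months.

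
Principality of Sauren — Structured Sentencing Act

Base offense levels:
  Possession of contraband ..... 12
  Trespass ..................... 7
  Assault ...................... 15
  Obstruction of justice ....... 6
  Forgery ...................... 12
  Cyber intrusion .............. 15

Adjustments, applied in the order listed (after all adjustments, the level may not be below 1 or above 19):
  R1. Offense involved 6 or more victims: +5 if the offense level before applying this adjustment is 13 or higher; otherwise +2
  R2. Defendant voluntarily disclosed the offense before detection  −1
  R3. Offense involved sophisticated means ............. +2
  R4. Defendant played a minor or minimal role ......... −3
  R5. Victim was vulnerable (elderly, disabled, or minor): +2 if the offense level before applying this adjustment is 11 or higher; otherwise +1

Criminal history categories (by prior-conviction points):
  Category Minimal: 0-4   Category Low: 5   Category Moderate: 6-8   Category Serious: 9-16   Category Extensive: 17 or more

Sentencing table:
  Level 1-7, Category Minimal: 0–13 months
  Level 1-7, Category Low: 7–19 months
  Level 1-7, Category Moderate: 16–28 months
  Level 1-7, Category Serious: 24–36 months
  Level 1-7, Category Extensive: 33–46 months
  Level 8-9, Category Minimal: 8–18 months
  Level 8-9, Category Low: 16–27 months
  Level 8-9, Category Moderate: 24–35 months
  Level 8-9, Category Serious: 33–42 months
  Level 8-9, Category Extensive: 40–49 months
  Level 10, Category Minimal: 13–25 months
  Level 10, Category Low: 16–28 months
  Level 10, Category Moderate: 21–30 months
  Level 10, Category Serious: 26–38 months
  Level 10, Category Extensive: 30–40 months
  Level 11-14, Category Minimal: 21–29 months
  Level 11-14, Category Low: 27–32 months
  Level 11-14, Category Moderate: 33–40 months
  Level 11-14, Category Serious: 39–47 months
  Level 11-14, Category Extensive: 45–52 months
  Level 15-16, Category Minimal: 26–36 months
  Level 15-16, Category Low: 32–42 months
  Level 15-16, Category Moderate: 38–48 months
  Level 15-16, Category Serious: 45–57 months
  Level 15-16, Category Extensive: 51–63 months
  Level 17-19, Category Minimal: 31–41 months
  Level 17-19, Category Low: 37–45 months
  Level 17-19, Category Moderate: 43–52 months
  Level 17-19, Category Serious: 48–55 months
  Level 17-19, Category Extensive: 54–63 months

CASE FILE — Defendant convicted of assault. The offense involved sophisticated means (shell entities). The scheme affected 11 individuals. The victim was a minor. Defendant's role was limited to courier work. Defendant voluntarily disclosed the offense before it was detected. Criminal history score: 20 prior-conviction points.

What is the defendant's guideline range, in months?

Base offense level for assault: 15.
R1 applies (level before this adjustment is 15 ≥ 13, so +5): 15 + 5 = 20.
R2 applies: 20 − 1 = 19.
R3 applies: 19 + 2 = 21.
R4 applies: 21 − 3 = 18.
R5 applies (level before this adjustment is 18 ≥ 11, so +2): 18 + 2 = 20.
Level 20 exceeds the maximum of 19; capped at 19.
Final offense level: 19.
Criminal history: 20 prior points → Category Extensive (17+).
Level 19 falls in the 17-19 band.
Grid: Level 17-19 × Category Extensive = 54-63 months.

54-63 months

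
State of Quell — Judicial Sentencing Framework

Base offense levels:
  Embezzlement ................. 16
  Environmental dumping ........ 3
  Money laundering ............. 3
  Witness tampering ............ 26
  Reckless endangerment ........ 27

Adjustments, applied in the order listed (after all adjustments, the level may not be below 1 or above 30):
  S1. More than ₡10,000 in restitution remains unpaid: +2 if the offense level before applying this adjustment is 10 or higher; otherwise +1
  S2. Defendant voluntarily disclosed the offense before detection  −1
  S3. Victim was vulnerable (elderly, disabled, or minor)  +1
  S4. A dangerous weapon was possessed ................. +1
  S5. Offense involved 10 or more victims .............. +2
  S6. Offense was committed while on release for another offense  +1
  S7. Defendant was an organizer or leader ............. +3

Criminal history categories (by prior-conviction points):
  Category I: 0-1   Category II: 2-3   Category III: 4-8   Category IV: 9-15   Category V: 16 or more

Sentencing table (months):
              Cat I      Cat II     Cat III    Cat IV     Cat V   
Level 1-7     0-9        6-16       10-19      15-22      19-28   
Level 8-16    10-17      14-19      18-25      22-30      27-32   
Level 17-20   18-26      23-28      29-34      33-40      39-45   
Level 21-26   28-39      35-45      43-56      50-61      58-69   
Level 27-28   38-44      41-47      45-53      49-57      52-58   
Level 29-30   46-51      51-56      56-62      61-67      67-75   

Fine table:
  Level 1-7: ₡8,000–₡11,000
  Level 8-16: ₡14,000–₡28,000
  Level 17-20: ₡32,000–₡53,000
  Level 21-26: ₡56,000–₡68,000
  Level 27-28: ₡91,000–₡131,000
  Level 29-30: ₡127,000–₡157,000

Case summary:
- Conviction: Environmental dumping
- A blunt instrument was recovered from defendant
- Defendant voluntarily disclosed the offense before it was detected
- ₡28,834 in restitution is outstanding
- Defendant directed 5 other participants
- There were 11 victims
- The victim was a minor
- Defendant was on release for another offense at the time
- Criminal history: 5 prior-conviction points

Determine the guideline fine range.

Base offense level for environmental dumping: 3.
S1 applies (level before this adjustment is 3 < 10, so +1): 3 + 1 = 4.
S2 applies: 4 − 1 = 3.
S3 applies: 3 + 1 = 4.
S4 applies: 4 + 1 = 5.
S5 applies: 5 + 2 = 7.
S6 applies: 7 + 1 = 8.
S7 applies: 8 + 3 = 11.
Final offense level: 11.
Level 11 falls in the 8-16 band.
Fine table: Level 8-16 → ₡14,000–₡28,000.

₡14,000–₡28,000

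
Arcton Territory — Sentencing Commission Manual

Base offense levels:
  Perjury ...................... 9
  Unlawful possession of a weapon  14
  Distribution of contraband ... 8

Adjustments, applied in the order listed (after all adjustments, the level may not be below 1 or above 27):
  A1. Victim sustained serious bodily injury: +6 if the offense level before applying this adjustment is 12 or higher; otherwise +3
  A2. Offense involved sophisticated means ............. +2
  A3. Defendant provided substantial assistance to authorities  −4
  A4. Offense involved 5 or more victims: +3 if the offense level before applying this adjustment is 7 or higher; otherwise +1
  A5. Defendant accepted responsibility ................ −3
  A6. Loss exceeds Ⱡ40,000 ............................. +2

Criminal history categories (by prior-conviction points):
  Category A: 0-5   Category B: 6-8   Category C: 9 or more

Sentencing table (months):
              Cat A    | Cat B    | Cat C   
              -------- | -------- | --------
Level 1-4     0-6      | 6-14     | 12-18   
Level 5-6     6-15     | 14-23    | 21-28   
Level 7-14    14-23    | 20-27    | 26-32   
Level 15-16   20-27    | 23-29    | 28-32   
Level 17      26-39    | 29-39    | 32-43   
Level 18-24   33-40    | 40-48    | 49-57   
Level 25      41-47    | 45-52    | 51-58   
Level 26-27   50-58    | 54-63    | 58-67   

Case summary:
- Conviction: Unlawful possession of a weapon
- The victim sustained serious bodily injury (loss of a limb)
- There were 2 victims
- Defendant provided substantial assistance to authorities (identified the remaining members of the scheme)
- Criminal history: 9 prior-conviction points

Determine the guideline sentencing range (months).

Base offense level for unlawful possession of a weapon: 14.
A1 applies (level before this adjustment is 14 ≥ 12, so +6): 14 + 6 = 20.
A2 does not apply.
A3 applies: 20 − 4 = 16.
Final offense level: 16.
Criminal history: 9 prior points → Category C (9+).
Level 16 falls in the 15-16 band.
Grid: Level 15-16 × Category C = 28-32 months.

28-32 months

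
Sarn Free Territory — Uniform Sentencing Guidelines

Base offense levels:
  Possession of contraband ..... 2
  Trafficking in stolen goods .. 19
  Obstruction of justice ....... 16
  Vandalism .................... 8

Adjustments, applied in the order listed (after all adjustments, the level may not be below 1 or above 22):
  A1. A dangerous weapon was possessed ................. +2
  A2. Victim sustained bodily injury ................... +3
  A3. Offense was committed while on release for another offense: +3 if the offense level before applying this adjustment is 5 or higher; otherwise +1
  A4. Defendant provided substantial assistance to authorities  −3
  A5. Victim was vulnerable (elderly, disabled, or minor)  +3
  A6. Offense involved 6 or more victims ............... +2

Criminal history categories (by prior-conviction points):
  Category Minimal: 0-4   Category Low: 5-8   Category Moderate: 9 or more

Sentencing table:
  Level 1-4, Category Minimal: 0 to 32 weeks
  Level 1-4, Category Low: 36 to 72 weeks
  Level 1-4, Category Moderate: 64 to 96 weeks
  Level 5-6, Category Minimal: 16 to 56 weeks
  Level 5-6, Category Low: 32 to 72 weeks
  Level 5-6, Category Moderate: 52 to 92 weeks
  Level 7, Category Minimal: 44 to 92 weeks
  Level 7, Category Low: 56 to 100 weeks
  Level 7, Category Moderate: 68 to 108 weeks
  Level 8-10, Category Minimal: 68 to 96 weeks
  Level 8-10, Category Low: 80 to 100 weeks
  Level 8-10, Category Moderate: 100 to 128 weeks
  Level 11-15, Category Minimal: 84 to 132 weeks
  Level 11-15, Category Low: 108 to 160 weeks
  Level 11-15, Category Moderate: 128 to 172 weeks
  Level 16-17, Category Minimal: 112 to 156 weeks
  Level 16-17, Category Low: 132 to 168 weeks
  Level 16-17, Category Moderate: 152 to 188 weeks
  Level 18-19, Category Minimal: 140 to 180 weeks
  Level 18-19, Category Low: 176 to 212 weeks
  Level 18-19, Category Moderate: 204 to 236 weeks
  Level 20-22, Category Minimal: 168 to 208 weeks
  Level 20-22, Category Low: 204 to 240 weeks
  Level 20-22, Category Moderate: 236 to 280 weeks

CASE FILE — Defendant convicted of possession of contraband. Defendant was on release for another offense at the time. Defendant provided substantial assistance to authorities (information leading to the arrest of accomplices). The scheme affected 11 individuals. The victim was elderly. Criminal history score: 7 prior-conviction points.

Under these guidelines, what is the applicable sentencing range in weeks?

Base offense level for possession of contraband: 2.
A3 applies (level before this adjustment is 2 < 5, so +1): 2 + 1 = 3.
A4 applies: 3 − 3 = 0.
A5 applies: 0 + 3 = 3.
A6 applies: 3 + 2 = 5.
Final offense level: 5.
Criminal history: 7 prior points → Category Low (5-8).
Level 5 falls in the 5-6 band.
Grid: Level 5-6 × Category Low = 32-72 weeks.

32-72 weeks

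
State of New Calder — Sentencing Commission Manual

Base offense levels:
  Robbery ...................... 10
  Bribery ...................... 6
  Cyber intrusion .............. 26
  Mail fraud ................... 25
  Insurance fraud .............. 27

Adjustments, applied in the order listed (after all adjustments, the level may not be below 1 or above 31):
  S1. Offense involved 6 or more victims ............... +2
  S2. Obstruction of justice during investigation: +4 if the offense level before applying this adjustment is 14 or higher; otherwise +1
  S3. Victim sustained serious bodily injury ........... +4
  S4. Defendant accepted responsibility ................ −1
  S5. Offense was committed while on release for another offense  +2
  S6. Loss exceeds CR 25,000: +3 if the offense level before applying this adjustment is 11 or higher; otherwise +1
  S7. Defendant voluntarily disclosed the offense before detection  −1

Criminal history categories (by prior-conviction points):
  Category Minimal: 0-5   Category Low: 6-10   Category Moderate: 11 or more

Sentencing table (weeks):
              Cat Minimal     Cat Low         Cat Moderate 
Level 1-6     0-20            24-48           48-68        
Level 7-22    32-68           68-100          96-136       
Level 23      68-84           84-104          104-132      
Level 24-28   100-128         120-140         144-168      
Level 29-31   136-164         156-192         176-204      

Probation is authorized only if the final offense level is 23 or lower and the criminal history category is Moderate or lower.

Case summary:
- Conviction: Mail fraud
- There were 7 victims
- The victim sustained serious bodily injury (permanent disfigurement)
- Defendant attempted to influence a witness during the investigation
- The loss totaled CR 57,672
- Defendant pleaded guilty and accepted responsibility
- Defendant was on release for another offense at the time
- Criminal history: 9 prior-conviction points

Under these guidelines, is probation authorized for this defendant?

No

Base offense level for mail fraud: 25.
S1 applies: 25 + 2 = 27.
S2 applies (level before this adjustment is 27 ≥ 14, so +4): 27 + 4 = 31.
S3 applies: 31 + 4 = 35.
S4 applies: 35 − 1 = 34.
S5 applies: 34 + 2 = 36.
S6 applies (level before this adjustment is 36 ≥ 11, so +3): 36 + 3 = 39.
Level 39 exceeds the maximum of 31; capped at 31.
Final offense level: 31.
Criminal history: 9 prior points → Category Low (6-10).
Level 31 falls in the 29-31 band.
Grid: Level 29-31 × Category Low = 156-192 weeks.
Probation check: level 31 > 23 and category Low ≤ Moderate → not eligible.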